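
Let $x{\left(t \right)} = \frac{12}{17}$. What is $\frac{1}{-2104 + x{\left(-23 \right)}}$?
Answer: $- \frac{17}{35756} \approx -0.00047544$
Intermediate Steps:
$x{\left(t \right)} = \frac{12}{17}$ ($x{\left(t \right)} = 12 \cdot \frac{1}{17} = \frac{12}{17}$)
$\frac{1}{-2104 + x{\left(-23 \right)}} = \frac{1}{-2104 + \frac{12}{17}} = \frac{1}{- \frac{35756}{17}} = - \frac{17}{35756}$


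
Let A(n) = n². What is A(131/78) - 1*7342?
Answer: -44651567/6084 ≈ -7339.2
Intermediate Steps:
A(131/78) - 1*7342 = (131/78)² - 1*7342 = (131*(1/78))² - 7342 = (131/78)² - 7342 = 17161/6084 - 7342 = -44651567/6084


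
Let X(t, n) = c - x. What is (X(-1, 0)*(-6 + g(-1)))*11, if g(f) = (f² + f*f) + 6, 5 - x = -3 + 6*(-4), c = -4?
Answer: -792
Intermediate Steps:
x = 32 (x = 5 - (-3 + 6*(-4)) = 5 - (-3 - 24) = 5 - 1*(-27) = 5 + 27 = 32)
X(t, n) = -36 (X(t, n) = -4 - 1*32 = -4 - 32 = -36)
g(f) = 6 + 2*f² (g(f) = (f² + f²) + 6 = 2*f² + 6 = 6 + 2*f²)
(X(-1, 0)*(-6 + g(-1)))*11 = -36*(-6 + (6 + 2*(-1)²))*11 = -36*(-6 + (6 + 2*1))*11 = -36*(-6 + (6 + 2))*11 = -36*(-6 + 8)*11 = -36*2*11 = -72*11 = -792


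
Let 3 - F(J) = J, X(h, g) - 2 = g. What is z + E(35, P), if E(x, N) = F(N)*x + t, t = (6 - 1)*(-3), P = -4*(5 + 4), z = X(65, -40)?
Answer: 1312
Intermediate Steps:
X(h, g) = 2 + g
z = -38 (z = 2 - 40 = -38)
F(J) = 3 - J
P = -36 (P = -4*9 = -36)
t = -15 (t = 5*(-3) = -15)
E(x, N) = -15 + x*(3 - N) (E(x, N) = (3 - N)*x - 15 = x*(3 - N) - 15 = -15 + x*(3 - N))
z + E(35, P) = -38 + (-15 - 1*35*(-3 - 36)) = -38 + (-15 - 1*35*(-39)) = -38 + (-15 + 1365) = -38 + 1350 = 1312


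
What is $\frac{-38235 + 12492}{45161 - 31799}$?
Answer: $- \frac{8581}{4454} \approx -1.9266$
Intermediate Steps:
$\frac{-38235 + 12492}{45161 - 31799} = - \frac{25743}{13362} = \left(-25743\right) \frac{1}{13362} = - \frac{8581}{4454}$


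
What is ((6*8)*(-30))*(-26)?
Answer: 37440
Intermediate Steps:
((6*8)*(-30))*(-26) = (48*(-30))*(-26) = -1440*(-26) = 37440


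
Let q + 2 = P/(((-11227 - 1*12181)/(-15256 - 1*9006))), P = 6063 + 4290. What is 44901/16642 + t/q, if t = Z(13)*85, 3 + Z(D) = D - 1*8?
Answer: 162036528997/59706187202 ≈ 2.7139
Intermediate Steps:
Z(D) = -11 + D (Z(D) = -3 + (D - 1*8) = -3 + (D - 8) = -3 + (-8 + D) = -11 + D)
P = 10353
t = 170 (t = (-11 + 13)*85 = 2*85 = 170)
q = 17938405/1672 (q = -2 + 10353/(((-11227 - 1*12181)/(-15256 - 1*9006))) = -2 + 10353/(((-11227 - 12181)/(-15256 - 9006))) = -2 + 10353/((-23408/(-24262))) = -2 + 10353/((-23408*(-1/24262))) = -2 + 10353/(1672/1733) = -2 + 10353*(1733/1672) = -2 + 17941749/1672 = 17938405/1672 ≈ 10729.)
44901/16642 + t/q = 44901/16642 + 170/(17938405/1672) = 44901*(1/16642) + 170*(1672/17938405) = 44901/16642 + 56848/3587681 = 162036528997/59706187202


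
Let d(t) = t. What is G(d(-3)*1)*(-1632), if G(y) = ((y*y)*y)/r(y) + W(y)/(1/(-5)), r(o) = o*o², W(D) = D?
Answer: -26112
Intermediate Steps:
r(o) = o³
G(y) = 1 - 5*y (G(y) = ((y*y)*y)/(y³) + y/(1/(-5)) = (y²*y)/y³ + y/(-⅕) = y³/y³ + y*(-5) = 1 - 5*y)
G(d(-3)*1)*(-1632) = (1 - (-15))*(-1632) = (1 - 5*(-3))*(-1632) = (1 + 15)*(-1632) = 16*(-1632) = -26112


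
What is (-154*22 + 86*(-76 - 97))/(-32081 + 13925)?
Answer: 9133/9078 ≈ 1.0061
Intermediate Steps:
(-154*22 + 86*(-76 - 97))/(-32081 + 13925) = (-3388 + 86*(-173))/(-18156) = (-3388 - 14878)*(-1/18156) = -18266*(-1/18156) = 9133/9078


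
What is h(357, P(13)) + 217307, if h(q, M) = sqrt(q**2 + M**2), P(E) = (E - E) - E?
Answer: 217307 + sqrt(127618) ≈ 2.1766e+5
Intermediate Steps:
P(E) = -E (P(E) = 0 - E = -E)
h(q, M) = sqrt(M**2 + q**2)
h(357, P(13)) + 217307 = sqrt((-1*13)**2 + 357**2) + 217307 = sqrt((-13)**2 + 127449) + 217307 = sqrt(169 + 127449) + 217307 = sqrt(127618) + 217307 = 217307 + sqrt(127618)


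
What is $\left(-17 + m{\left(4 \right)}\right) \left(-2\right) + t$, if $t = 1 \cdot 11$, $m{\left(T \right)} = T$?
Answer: $37$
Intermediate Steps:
$t = 11$
$\left(-17 + m{\left(4 \right)}\right) \left(-2\right) + t = \left(-17 + 4\right) \left(-2\right) + 11 = \left(-13\right) \left(-2\right) + 11 = 26 + 11 = 37$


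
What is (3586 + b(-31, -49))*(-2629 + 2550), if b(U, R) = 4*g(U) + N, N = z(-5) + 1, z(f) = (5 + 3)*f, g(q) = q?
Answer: -270417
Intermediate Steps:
z(f) = 8*f
N = -39 (N = 8*(-5) + 1 = -40 + 1 = -39)
b(U, R) = -39 + 4*U (b(U, R) = 4*U - 39 = -39 + 4*U)
(3586 + b(-31, -49))*(-2629 + 2550) = (3586 + (-39 + 4*(-31)))*(-2629 + 2550) = (3586 + (-39 - 124))*(-79) = (3586 - 163)*(-79) = 3423*(-79) = -270417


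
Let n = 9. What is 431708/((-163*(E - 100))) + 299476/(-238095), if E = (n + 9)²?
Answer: -28430495993/2173331160 ≈ -13.082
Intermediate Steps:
E = 324 (E = (9 + 9)² = 18² = 324)
431708/((-163*(E - 100))) + 299476/(-238095) = 431708/((-163*(324 - 100))) + 299476/(-238095) = 431708/((-163*224)) + 299476*(-1/238095) = 431708/(-36512) - 299476/238095 = 431708*(-1/36512) - 299476/238095 = -107927/9128 - 299476/238095 = -28430495993/2173331160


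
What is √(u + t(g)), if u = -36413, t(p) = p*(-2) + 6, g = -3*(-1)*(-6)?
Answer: I*√36371 ≈ 190.71*I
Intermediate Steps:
g = -18 (g = 3*(-6) = -18)
t(p) = 6 - 2*p (t(p) = -2*p + 6 = 6 - 2*p)
√(u + t(g)) = √(-36413 + (6 - 2*(-18))) = √(-36413 + (6 + 36)) = √(-36413 + 42) = √(-36371) = I*√36371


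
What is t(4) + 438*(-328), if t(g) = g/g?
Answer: -143663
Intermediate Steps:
t(g) = 1
t(4) + 438*(-328) = 1 + 438*(-328) = 1 - 143664 = -143663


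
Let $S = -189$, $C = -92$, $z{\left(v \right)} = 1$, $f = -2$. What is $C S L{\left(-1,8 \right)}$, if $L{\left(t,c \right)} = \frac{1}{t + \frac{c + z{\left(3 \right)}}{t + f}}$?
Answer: $-4347$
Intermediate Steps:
$L{\left(t,c \right)} = \frac{1}{t + \frac{1 + c}{-2 + t}}$ ($L{\left(t,c \right)} = \frac{1}{t + \frac{c + 1}{t - 2}} = \frac{1}{t + \frac{1 + c}{-2 + t}}$)
$C S L{\left(-1,8 \right)} = \left(-92\right) \left(-189\right) \frac{-2 - 1}{1 + 8 + \left(-1\right)^{2} - -2} = 17388 \frac{1}{1 + 8 + 1 + 2} \left(-3\right) = 17388 \cdot \frac{1}{12} \left(-3\right) = 17388 \left(- \frac{1}{4}\right) = -4347$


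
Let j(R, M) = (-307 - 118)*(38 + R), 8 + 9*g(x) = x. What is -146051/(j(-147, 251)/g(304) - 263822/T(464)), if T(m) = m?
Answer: -626850892/3605059 ≈ -173.88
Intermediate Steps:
g(x) = -8/9 + x/9
j(R, M) = -16150 - 425*R (j(R, M) = -425*(38 + R) = -16150 - 425*R)
-146051/(j(-147, 251)/g(304) - 263822/T(464)) = -146051/((-16150 - 425*(-147))/(-8/9 + (⅑)*304) - 263822/464) = -146051/((-16150 + 62475)/(-8/9 + 304/9) - 263822*1/464) = -146051/(46325/(296/9) - 131911/232) = -146051/(46325*(9/296) - 131911/232) = -146051/(416925/296 - 131911/232) = -146051/3605059/4292 = -146051*4292/3605059 = -626850892/3605059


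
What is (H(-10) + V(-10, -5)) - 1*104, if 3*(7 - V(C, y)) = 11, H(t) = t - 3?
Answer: -341/3 ≈ -113.67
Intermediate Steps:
H(t) = -3 + t
V(C, y) = 10/3 (V(C, y) = 7 - 1/3*11 = 7 - 11/3 = 10/3)
(H(-10) + V(-10, -5)) - 1*104 = ((-3 - 10) + 10/3) - 1*104 = (-13 + 10/3) - 104 = -29/3 - 104 = -341/3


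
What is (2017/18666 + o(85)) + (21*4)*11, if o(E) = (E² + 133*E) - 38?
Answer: 362421073/18666 ≈ 19416.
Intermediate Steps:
o(E) = -38 + E² + 133*E
(2017/18666 + o(85)) + (21*4)*11 = (2017/18666 + (-38 + 85² + 133*85)) + (21*4)*11 = (2017*(1/18666) + (-38 + 7225 + 11305)) + 84*11 = (2017/18666 + 18492) + 924 = 345173689/18666 + 924 = 362421073/18666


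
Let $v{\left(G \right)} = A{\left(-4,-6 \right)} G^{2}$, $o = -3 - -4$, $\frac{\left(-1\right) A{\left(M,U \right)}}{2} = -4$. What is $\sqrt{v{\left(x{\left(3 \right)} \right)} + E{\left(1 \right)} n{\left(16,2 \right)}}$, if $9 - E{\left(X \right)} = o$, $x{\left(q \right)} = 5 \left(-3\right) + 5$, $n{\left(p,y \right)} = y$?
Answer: $4 \sqrt{51} \approx 28.566$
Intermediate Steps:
$A{\left(M,U \right)} = 8$ ($A{\left(M,U \right)} = \left(-2\right) \left(-4\right) = 8$)
$x{\left(q \right)} = -10$ ($x{\left(q \right)} = -15 + 5 = -10$)
$o = 1$ ($o = -3 + 4 = 1$)
$v{\left(G \right)} = 8 G^{2}$
$E{\left(X \right)} = 8$ ($E{\left(X \right)} = 9 - 1 = 8$)
$\sqrt{v{\left(x{\left(3 \right)} \right)} + E{\left(1 \right)} n{\left(16,2 \right)}} = \sqrt{8 \left(-10\right)^{2} + 8 \cdot 2} = \sqrt{8 \cdot 100 + 16} = \sqrt{800 + 16} = \sqrt{816} = 4 \sqrt{51}$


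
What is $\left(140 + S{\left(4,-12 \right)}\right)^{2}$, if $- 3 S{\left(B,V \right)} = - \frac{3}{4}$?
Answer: $\frac{314721}{16} \approx 19670.0$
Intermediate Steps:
$S{\left(B,V \right)} = \frac{1}{4}$ ($S{\left(B,V \right)} = - \frac{\left(-3\right) \frac{1}{4}}{3} = \left(- \frac{1}{3}\right) \left(- \frac{3}{4}\right) = \frac{1}{4}$)
$\left(140 + S{\left(4,-12 \right)}\right)^{2} = \left(140 + \frac{1}{4}\right)^{2} = \left(\frac{561}{4}\right)^{2} = \frac{314721}{16}$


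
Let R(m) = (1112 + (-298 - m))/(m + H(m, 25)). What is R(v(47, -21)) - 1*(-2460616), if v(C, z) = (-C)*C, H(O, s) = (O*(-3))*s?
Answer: 402227058079/163466 ≈ 2.4606e+6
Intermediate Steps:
H(O, s) = -3*O*s (H(O, s) = (-3*O)*s = -3*O*s)
v(C, z) = -C²
R(m) = -(814 - m)/(74*m) (R(m) = (1112 + (-298 - m))/(m - 3*m*25) = (814 - m)/(m - 75*m) = (814 - m)/((-74*m)) = (814 - m)*(-1/(74*m)) = -(814 - m)/(74*m))
R(v(47, -21)) - 1*(-2460616) = (-814 - 1*47²)/(74*((-1*47²))) - 1*(-2460616) = (-814 - 1*2209)/(74*((-1*2209))) + 2460616 = (1/74)*(-814 - 2209)/(-2209) + 2460616 = (1/74)*(-1/2209)*(-3023) + 2460616 = 3023/163466 + 2460616 = 402227058079/163466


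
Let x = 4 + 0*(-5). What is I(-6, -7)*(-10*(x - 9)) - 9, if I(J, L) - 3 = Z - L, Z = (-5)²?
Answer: 1741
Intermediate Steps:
Z = 25
I(J, L) = 28 - L (I(J, L) = 3 + (25 - L) = 28 - L)
x = 4 (x = 4 + 0 = 4)
I(-6, -7)*(-10*(x - 9)) - 9 = (28 - 1*(-7))*(-10*(4 - 9)) - 9 = (28 + 7)*(-10*(-5)) - 9 = 35*50 - 9 = 1750 - 9 = 1741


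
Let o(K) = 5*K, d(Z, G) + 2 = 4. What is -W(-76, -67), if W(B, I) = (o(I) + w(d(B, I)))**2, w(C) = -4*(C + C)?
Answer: -123201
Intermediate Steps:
d(Z, G) = 2 (d(Z, G) = -2 + 4 = 2)
w(C) = -8*C
W(B, I) = (-16 + 5*I)**2 (W(B, I) = (5*I - 8*2)**2 = (5*I - 16)**2 = (-16 + 5*I)**2)
-W(-76, -67) = -(-16 + 5*(-67))**2 = -(-16 - 335)**2 = -1*(-351)**2 = -1*123201 = -123201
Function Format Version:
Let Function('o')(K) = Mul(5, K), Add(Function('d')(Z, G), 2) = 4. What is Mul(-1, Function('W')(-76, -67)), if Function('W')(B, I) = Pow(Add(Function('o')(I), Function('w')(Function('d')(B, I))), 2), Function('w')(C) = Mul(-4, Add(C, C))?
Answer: -123201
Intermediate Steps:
Function('d')(Z, G) = 2 (Function('d')(Z, G) = Add(-2, 4) = 2)
Function('w')(C) = Mul(-8, C) (Function('w')(C) = Mul(-4, Mul(2, C)) = Mul(-8, C))
Function('W')(B, I) = Pow(Add(-16, Mul(5, I)), 2) (Function('W')(B, I) = Pow(Add(Mul(5, I), Mul(-8, 2)), 2) = Pow(Add(Mul(5, I), -16), 2) = Pow(Add(-16, Mul(5, I)), 2))
Mul(-1, Function('W')(-76, -67)) = Mul(-1, Pow(Add(-16, Mul(5, -67)), 2)) = Mul(-1, Pow(Add(-16, -335), 2)) = Mul(-1, Pow(-351, 2)) = Mul(-1, 123201) = -123201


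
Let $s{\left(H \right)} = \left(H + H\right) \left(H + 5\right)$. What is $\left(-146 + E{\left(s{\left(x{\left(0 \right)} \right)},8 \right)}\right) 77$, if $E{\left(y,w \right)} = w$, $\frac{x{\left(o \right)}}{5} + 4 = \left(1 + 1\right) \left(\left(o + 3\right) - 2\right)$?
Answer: $-10626$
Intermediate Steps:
$x{\left(o \right)} = -10 + 10 o$ ($x{\left(o \right)} = -20 + 5 \left(1 + 1\right) \left(\left(o + 3\right) - 2\right) = -20 + 5 \cdot 2 \left(\left(3 + o\right) - 2\right) = -20 + 5 \cdot 2 \left(1 + o\right) = -20 + 5 \left(2 + 2 o\right) = -20 + \left(10 + 10 o\right) = -10 + 10 o$)
$s{\left(H \right)} = 2 H \left(5 + H\right)$
$\left(-146 + E{\left(s{\left(x{\left(0 \right)} \right)},8 \right)}\right) 77 = \left(-146 + 8\right) 77 = \left(-138\right) 77 = -10626$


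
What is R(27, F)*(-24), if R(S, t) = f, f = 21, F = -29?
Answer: -504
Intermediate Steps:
R(S, t) = 21
R(27, F)*(-24) = 21*(-24) = -504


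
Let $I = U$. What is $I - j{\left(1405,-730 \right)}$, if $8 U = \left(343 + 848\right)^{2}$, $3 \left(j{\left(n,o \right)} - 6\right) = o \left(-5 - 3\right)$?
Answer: $\frac{4208579}{24} \approx 1.7536 \cdot 10^{5}$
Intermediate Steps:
$j{\left(n,o \right)} = 6 - \frac{8 o}{3}$ ($j{\left(n,o \right)} = 6 + \frac{o \left(-5 - 3\right)}{3} = 6 + \frac{o \left(-8\right)}{3} = 6 + \frac{\left(-8\right) o}{3} = 6 - \frac{8 o}{3}$)
$U = \frac{1418481}{8}$ ($U = \frac{\left(343 + 848\right)^{2}}{8} = \frac{1191^{2}}{8} = \frac{1}{8} \cdot 1418481 = \frac{1418481}{8} \approx 1.7731 \cdot 10^{5}$)
$I = \frac{1418481}{8} \approx 1.7731 \cdot 10^{5}$
$I - j{\left(1405,-730 \right)} = \frac{1418481}{8} - \left(6 - - \frac{5840}{3}\right) = \frac{1418481}{8} - \left(6 + \frac{5840}{3}\right) = \frac{1418481}{8} - \frac{5858}{3} = \frac{4208579}{24}$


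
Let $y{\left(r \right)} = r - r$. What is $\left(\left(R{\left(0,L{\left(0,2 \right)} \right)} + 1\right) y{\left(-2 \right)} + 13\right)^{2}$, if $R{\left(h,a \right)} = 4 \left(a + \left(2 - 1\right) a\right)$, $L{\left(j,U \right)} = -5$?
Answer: $169$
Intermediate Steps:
$y{\left(r \right)} = 0$
$R{\left(h,a \right)} = 8 a$ ($R{\left(h,a \right)} = 4 \left(a + 1 a\right) = 4 \left(a + a\right) = 4 \cdot 2 a = 8 a$)
$\left(\left(R{\left(0,L{\left(0,2 \right)} \right)} + 1\right) y{\left(-2 \right)} + 13\right)^{2} = \left(\left(8 \left(-5\right) + 1\right) 0 + 13\right)^{2} = \left(\left(-40 + 1\right) 0 + 13\right)^{2} = \left(\left(-39\right) 0 + 13\right)^{2} = \left(0 + 13\right)^{2} = 13^{2} = 169$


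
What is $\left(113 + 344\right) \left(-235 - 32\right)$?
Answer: $-122019$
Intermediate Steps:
$\left(113 + 344\right) \left(-235 - 32\right) = 457 \left(-267\right) = -122019$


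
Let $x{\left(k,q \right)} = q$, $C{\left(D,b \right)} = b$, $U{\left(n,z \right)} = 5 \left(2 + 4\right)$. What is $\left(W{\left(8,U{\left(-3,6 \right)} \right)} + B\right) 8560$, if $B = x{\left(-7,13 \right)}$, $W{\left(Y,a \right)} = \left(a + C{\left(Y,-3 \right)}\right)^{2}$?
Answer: $6351520$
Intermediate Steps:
$U{\left(n,z \right)} = 30$ ($U{\left(n,z \right)} = 5 \cdot 6 = 30$)
$W{\left(Y,a \right)} = \left(-3 + a\right)^{2}$ ($W{\left(Y,a \right)} = \left(a - 3\right)^{2} = \left(-3 + a\right)^{2}$)
$B = 13$
$\left(W{\left(8,U{\left(-3,6 \right)} \right)} + B\right) 8560 = \left(\left(-3 + 30\right)^{2} + 13\right) 8560 = \left(27^{2} + 13\right) 8560 = \left(729 + 13\right) 8560 = 742 \cdot 8560 = 6351520$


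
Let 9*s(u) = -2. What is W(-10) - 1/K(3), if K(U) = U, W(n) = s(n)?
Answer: -5/9 ≈ -0.55556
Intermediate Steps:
s(u) = -2/9 (s(u) = (⅑)*(-2) = -2/9)
W(n) = -2/9
W(-10) - 1/K(3) = -2/9 - 1/3 = -2/9 - 1*⅓ = -2/9 - ⅓ = -5/9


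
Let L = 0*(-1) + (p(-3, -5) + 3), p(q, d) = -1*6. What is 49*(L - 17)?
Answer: -980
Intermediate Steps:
p(q, d) = -6
L = -3 (L = 0*(-1) + (-6 + 3) = 0 - 3 = -3)
49*(L - 17) = 49*(-3 - 17) = 49*(-20) = -980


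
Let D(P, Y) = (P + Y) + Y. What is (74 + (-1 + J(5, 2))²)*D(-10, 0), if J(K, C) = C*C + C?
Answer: -990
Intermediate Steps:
D(P, Y) = P + 2*Y
J(K, C) = C + C² (J(K, C) = C² + C = C + C²)
(74 + (-1 + J(5, 2))²)*D(-10, 0) = (74 + (-1 + 2*(1 + 2))²)*(-10 + 2*0) = (74 + (-1 + 2*3)²)*(-10 + 0) = (74 + (-1 + 6)²)*(-10) = (74 + 5²)*(-10) = (74 + 25)*(-10) = 99*(-10) = -990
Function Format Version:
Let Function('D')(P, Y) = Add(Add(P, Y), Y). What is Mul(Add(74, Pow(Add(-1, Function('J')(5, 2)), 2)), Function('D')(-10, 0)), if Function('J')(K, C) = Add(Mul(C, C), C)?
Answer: -990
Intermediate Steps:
Function('D')(P, Y) = Add(P, Mul(2, Y))
Function('J')(K, C) = Add(C, Pow(C, 2)) (Function('J')(K, C) = Add(Pow(C, 2), C) = Add(C, Pow(C, 2)))
Mul(Add(74, Pow(Add(-1, Function('J')(5, 2)), 2)), Function('D')(-10, 0)) = Mul(Add(74, Pow(Add(-1, Mul(2, Add(1, 2))), 2)), Add(-10, Mul(2, 0))) = Mul(Add(74, Pow(Add(-1, Mul(2, 3)), 2)), Add(-10, 0)) = Mul(Add(74, Pow(Add(-1, 6), 2)), -10) = Mul(Add(74, Pow(5, 2)), -10) = Mul(Add(74, 25), -10) = Mul(99, -10) = -990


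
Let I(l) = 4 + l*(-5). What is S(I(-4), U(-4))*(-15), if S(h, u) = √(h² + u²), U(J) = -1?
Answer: -15*√577 ≈ -360.31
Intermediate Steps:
I(l) = 4 - 5*l
S(I(-4), U(-4))*(-15) = √((4 - 5*(-4))² + (-1)²)*(-15) = √((4 + 20)² + 1)*(-15) = √(24² + 1)*(-15) = √(576 + 1)*(-15) = √577*(-15) = -15*√577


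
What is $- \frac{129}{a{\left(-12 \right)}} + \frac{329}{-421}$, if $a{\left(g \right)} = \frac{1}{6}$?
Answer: $- \frac{326183}{421} \approx -774.78$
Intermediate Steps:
$a{\left(g \right)} = \frac{1}{6}$
$- \frac{129}{a{\left(-12 \right)}} + \frac{329}{-421} = - 129 \frac{1}{\frac{1}{6}} + \frac{329}{-421} = \left(-129\right) 6 + 329 \left(- \frac{1}{421}\right) = -774 - \frac{329}{421} = - \frac{326183}{421}$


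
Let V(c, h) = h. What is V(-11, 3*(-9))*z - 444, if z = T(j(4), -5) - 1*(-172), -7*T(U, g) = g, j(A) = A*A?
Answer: -35751/7 ≈ -5107.3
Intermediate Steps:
j(A) = A²
T(U, g) = -g/7
z = 1209/7 (z = -⅐*(-5) - 1*(-172) = 5/7 + 172 = 1209/7 ≈ 172.71)
V(-11, 3*(-9))*z - 444 = (3*(-9))*(1209/7) - 444 = -27*1209/7 - 444 = -32643/7 - 444 = -35751/7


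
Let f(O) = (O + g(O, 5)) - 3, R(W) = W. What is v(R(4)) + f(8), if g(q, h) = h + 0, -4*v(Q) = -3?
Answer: 43/4 ≈ 10.750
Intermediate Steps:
v(Q) = ¾ (v(Q) = -¼*(-3) = ¾)
g(q, h) = h
f(O) = 2 + O (f(O) = (O + 5) - 3 = (5 + O) - 3 = 2 + O)
v(R(4)) + f(8) = ¾ + (2 + 8) = ¾ + 10 = 43/4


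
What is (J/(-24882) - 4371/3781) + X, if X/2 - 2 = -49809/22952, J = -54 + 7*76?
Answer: -43058933975/28411810284 ≈ -1.5155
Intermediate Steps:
J = 478 (J = -54 + 532 = 478)
X = -3905/11476 (X = 4 + 2*(-49809/22952) = 4 - 49809/11476 = -3905/11476 ≈ -0.34028)
(J/(-24882) - 4371/3781) + X = (478/(-24882) - 4371/3781) - 3905/11476 = (478*(-1/24882) - 4371*1/3781) - 3905/11476 = (-239/12441 - 4371/3781) - 3905/11476 = -55283270/47039421 - 3905/11476 = -43058933975/28411810284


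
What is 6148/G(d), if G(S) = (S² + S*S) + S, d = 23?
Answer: 6148/1081 ≈ 5.6873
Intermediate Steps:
G(S) = S + 2*S² (G(S) = (S² + S²) + S = 2*S² + S = S + 2*S²)
6148/G(d) = 6148/((23*(1 + 2*23))) = 6148/((23*(1 + 46))) = 6148/((23*47)) = 6148/1081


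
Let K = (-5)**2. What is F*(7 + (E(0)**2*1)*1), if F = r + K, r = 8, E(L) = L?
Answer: 231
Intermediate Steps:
K = 25
F = 33 (F = 8 + 25 = 33)
F*(7 + (E(0)**2*1)*1) = 33*(7 + (0**2*1)*1) = 33*(7 + (0*1)*1) = 33*(7 + 0*1) = 33*(7 + 0) = 33*7 = 231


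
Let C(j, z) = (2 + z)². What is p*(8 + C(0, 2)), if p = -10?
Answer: -240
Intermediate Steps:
p*(8 + C(0, 2)) = -10*(8 + (2 + 2)²) = -10*(8 + 4²) = -10*(8 + 16) = -10*24 = -240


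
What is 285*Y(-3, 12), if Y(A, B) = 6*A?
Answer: -5130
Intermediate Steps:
285*Y(-3, 12) = 285*(6*(-3)) = 285*(-18) = -5130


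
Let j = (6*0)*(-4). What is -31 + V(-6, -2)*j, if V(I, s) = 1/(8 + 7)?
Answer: -31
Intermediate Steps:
V(I, s) = 1/15
j = 0 (j = 0*(-4) = 0)
-31 + V(-6, -2)*j = -31 + (1/15)*0 = -31 + 0 = -31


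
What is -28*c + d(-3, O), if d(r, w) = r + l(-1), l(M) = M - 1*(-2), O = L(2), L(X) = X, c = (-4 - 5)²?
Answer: -2270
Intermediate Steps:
c = 81 (c = (-9)² = 81)
O = 2
l(M) = 2 + M (l(M) = M + 2 = 2 + M)
d(r, w) = 1 + r (d(r, w) = r + (2 - 1) = r + 1 = 1 + r)
-28*c + d(-3, O) = -28*81 + (1 - 3) = -2268 - 2 = -2270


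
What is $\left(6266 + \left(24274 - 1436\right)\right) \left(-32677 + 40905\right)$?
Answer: $239467712$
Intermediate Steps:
$\left(6266 + \left(24274 - 1436\right)\right) \left(-32677 + 40905\right) = \left(6266 + 22838\right) 8228 = 29104 \cdot 8228 = 239467712$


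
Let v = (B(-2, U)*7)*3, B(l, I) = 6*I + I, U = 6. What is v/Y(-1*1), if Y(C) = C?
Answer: -882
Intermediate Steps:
B(l, I) = 7*I
v = 882 (v = ((7*6)*7)*3 = (42*7)*3 = 294*3 = 882)
v/Y(-1*1) = 882/((-1*1)) = 882/(-1) = 882*(-1) = -882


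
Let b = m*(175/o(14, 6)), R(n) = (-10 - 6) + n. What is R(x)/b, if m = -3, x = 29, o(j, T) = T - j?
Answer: 104/525 ≈ 0.19810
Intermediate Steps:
R(n) = -16 + n
b = 525/8 (b = -525/(6 - 1*14) = -525/(6 - 14) = -525/(-8) = -525*(-1)/8 = -3*(-175/8) = 525/8 ≈ 65.625)
R(x)/b = (-16 + 29)/(525/8) = 13*(8/525) = 104/525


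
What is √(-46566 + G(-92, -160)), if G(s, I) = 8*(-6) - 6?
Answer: 6*I*√1295 ≈ 215.92*I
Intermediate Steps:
G(s, I) = -54 (G(s, I) = -48 - 6 = -54)
√(-46566 + G(-92, -160)) = √(-46566 - 54) = √(-46620) = 6*I*√1295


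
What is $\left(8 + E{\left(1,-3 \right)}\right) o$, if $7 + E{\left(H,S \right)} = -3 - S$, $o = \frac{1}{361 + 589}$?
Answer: $\frac{1}{950} \approx 0.0010526$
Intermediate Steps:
$o = \frac{1}{950} \approx 0.0010526$
$E{\left(H,S \right)} = -10 - S$ ($E{\left(H,S \right)} = -7 - \left(3 + S\right) = -10 - S$)
$\left(8 + E{\left(1,-3 \right)}\right) o = \left(8 - 7\right) \frac{1}{950} = 1 \cdot \frac{1}{950} = \frac{1}{950}$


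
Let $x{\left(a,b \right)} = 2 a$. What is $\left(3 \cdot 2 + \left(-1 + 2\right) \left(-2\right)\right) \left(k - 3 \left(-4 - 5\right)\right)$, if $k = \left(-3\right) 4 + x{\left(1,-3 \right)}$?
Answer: $68$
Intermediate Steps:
$k = -10$ ($k = \left(-3\right) 4 + 2 \cdot 1 = -12 + 2 = -10$)
$\left(3 \cdot 2 + \left(-1 + 2\right) \left(-2\right)\right) \left(k - 3 \left(-4 - 5\right)\right) = \left(3 \cdot 2 + \left(-1 + 2\right) \left(-2\right)\right) \left(-10 - 3 \left(-4 - 5\right)\right) = \left(6 + 1 \left(-2\right)\right) \left(-10 - 3 \left(-4 - 5\right)\right) = \left(6 - 2\right) \left(-10 - -27\right) = 4 \left(-10 + 27\right) = 4 \cdot 17 = 68$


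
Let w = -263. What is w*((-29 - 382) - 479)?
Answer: 234070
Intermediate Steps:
w*((-29 - 382) - 479) = -263*((-29 - 382) - 479) = -263*(-411 - 479) = -263*(-890) = 234070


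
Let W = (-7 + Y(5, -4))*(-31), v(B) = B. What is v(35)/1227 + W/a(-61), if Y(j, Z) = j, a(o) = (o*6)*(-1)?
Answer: 4938/24949 ≈ 0.19792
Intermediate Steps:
a(o) = -6*o (a(o) = (6*o)*(-1) = -6*o)
W = 62 (W = (-7 + 5)*(-31) = -2*(-31) = 62)
v(35)/1227 + W/a(-61) = 35/1227 + 62/((-6*(-61))) = 35*(1/1227) + 62/366 = 35/1227 + 62*(1/366) = 35/1227 + 31/183 = 4938/24949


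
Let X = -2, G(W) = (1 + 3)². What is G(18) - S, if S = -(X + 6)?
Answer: 20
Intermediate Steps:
G(W) = 16 (G(W) = 4² = 16)
S = -4 (S = -(-2 + 6) = -1*4 = -4)
G(18) - S = 16 - 1*(-4) = 16 + 4 = 20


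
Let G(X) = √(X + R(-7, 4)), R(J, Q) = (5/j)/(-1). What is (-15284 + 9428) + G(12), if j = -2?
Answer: -5856 + √58/2 ≈ -5852.2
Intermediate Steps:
R(J, Q) = 5/2 (R(J, Q) = (5/(-2))/(-1) = (5*(-½))*(-1) = -5/2*(-1) = 5/2)
G(X) = √(5/2 + X) (G(X) = √(X + 5/2) = √(5/2 + X))
(-15284 + 9428) + G(12) = (-15284 + 9428) + √(10 + 4*12)/2 = -5856 + √(10 + 48)/2 = -5856 + √58/2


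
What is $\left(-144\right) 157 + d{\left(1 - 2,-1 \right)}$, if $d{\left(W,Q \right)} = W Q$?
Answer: $-22607$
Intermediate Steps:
$d{\left(W,Q \right)} = Q W$
$\left(-144\right) 157 + d{\left(1 - 2,-1 \right)} = \left(-144\right) 157 - \left(1 - 2\right) = -22608 - -1 = -22608 + 1 = -22607$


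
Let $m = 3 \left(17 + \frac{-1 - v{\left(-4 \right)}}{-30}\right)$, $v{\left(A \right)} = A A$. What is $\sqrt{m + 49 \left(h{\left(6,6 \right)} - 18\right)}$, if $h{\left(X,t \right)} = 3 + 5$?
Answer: $\frac{i \sqrt{43730}}{10} \approx 20.912 i$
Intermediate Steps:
$v{\left(A \right)} = A^{2}$
$h{\left(X,t \right)} = 8$
$m = \frac{527}{10}$ ($m = 3 \left(17 + \frac{-1 - \left(-4\right)^{2}}{-30}\right) = 3 \left(17 + \left(-1 - 16\right) \left(- \frac{1}{30}\right)\right) = 3 \left(17 - - \frac{17}{30}\right) = 3 \left(17 + \frac{17}{30}\right) = 3 \cdot \frac{527}{30} = \frac{527}{10} \approx 52.7$)
$\sqrt{m + 49 \left(h{\left(6,6 \right)} - 18\right)} = \sqrt{\frac{527}{10} + 49 \left(8 - 18\right)} = \sqrt{\frac{527}{10} + 49 \left(-10\right)} = \sqrt{\frac{527}{10} - 490} = \sqrt{- \frac{4373}{10}} = \frac{i \sqrt{43730}}{10}$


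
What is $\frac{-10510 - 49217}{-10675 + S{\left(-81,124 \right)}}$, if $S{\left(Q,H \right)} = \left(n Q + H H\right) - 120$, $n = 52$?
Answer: $- \frac{19909}{123} \approx -161.86$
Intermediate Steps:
$S{\left(Q,H \right)} = -120 + H^{2} + 52 Q$ ($S{\left(Q,H \right)} = \left(52 Q + H H\right) - 120 = \left(52 Q + H^{2}\right) - 120 = \left(H^{2} + 52 Q\right) - 120 = -120 + H^{2} + 52 Q$)
$\frac{-10510 - 49217}{-10675 + S{\left(-81,124 \right)}} = \frac{-10510 - 49217}{-10675 + \left(-120 + 124^{2} + 52 \left(-81\right)\right)} = - \frac{59727}{-10675 - -11044} = - \frac{59727}{-10675 + 11044} = - \frac{59727}{369} = \left(-59727\right) \frac{1}{369} = - \frac{19909}{123}$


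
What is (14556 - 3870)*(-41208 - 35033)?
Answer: -814711326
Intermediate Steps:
(14556 - 3870)*(-41208 - 35033) = 10686*(-76241) = -814711326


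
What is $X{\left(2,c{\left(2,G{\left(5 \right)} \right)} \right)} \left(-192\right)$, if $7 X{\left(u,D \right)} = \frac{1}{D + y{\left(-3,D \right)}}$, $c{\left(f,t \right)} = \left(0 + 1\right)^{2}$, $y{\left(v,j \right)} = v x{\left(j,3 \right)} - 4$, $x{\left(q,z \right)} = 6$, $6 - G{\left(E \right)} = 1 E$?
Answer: $\frac{64}{49} \approx 1.3061$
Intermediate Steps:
$G{\left(E \right)} = 6 - E$ ($G{\left(E \right)} = 6 - 1 E = 6 - E$)
$y{\left(v,j \right)} = -4 + 6 v$ ($y{\left(v,j \right)} = v 6 - 4 = 6 v - 4 = -4 + 6 v$)
$c{\left(f,t \right)} = 1$ ($c{\left(f,t \right)} = 1^{2} = 1$)
$X{\left(u,D \right)} = \frac{1}{7 \left(-22 + D\right)}$ ($X{\left(u,D \right)} = \frac{1}{7 \left(D + \left(-4 + 6 \left(-3\right)\right)\right)} = \frac{1}{7 \left(D - 22\right)} = \frac{1}{7 \left(-22 + D\right)}$)
$X{\left(2,c{\left(2,G{\left(5 \right)} \right)} \right)} \left(-192\right) = \frac{1}{7 \left(-22 + 1\right)} \left(-192\right) = \frac{1}{7 \left(-21\right)} \left(-192\right) = \frac{1}{7} \left(- \frac{1}{21}\right) \left(-192\right) = \left(- \frac{1}{147}\right) \left(-192\right) = \frac{64}{49}$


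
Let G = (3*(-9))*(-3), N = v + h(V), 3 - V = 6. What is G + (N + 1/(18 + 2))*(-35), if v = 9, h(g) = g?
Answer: -523/4 ≈ -130.75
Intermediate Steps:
V = -3 (V = 3 - 1*6 = 3 - 6 = -3)
N = 6 (N = 9 - 3 = 6)
G = 81 (G = -27*(-3) = 81)
G + (N + 1/(18 + 2))*(-35) = 81 + (6 + 1/(18 + 2))*(-35) = 81 + (6 + 1/20)*(-35) = 81 + (121/20)*(-35) = 81 - 847/4 = -523/4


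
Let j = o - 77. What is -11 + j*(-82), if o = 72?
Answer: 399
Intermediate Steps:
j = -5 (j = 72 - 77 = -5)
-11 + j*(-82) = -11 - 5*(-82) = -11 + 410 = 399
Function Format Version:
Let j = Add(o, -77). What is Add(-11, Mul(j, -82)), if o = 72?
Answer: 399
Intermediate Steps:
j = -5 (j = Add(72, -77) = -5)
Add(-11, Mul(j, -82)) = Add(-11, Mul(-5, -82)) = Add(-11, 410) = 399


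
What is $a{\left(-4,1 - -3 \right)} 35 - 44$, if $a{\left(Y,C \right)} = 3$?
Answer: $61$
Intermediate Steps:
$a{\left(-4,1 - -3 \right)} 35 - 44 = 3 \cdot 35 - 44 = 105 - 44 = 61$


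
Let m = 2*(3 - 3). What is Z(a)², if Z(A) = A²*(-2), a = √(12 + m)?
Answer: 576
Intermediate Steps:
m = 0 (m = 2*0 = 0)
a = 2*√3 (a = √(12 + 0) = √12 = 2*√3 ≈ 3.4641)
Z(A) = -2*A²
Z(a)² = (-2*(2*√3)²)² = (-2*12)² = (-24)² = 576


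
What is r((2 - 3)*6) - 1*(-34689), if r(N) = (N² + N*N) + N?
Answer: 34755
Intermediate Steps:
r(N) = N + 2*N² (r(N) = (N² + N²) + N = 2*N² + N = N + 2*N²)
r((2 - 3)*6) - 1*(-34689) = ((2 - 3)*6)*(1 + 2*((2 - 3)*6)) - 1*(-34689) = (-1*6)*(1 + 2*(-1*6)) + 34689 = -6*(1 + 2*(-6)) + 34689 = -6*(1 - 12) + 34689 = -6*(-11) + 34689 = 66 + 34689 = 34755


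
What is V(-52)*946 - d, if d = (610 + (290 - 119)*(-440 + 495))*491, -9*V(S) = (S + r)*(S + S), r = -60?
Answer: -55275293/9 ≈ -6.1417e+6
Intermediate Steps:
V(S) = -2*S*(-60 + S)/9 (V(S) = -(S - 60)*(S + S)/9 = -(-60 + S)*2*S/9 = -2*S*(-60 + S)/9)
d = 4917365 (d = (610 + 171*55)*491 = (610 + 9405)*491 = 10015*491 = 4917365)
V(-52)*946 - d = ((2/9)*(-52)*(60 - 1*(-52)))*946 - 1*4917365 = ((2/9)*(-52)*(60 + 52))*946 - 4917365 = ((2/9)*(-52)*112)*946 - 4917365 = -11648/9*946 - 4917365 = -11019008/9 - 4917365 = -55275293/9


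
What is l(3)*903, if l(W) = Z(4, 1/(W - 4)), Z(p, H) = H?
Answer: -903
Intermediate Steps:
l(W) = 1/(-4 + W) (l(W) = 1/(W - 4) = 1/(-4 + W))
l(3)*903 = 903/(-4 + 3) = 903/(-1) = -1*903 = -903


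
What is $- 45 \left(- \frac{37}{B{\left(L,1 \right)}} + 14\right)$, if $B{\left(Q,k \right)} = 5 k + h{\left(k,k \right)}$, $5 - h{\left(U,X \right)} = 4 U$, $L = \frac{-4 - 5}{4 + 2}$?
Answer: $- \frac{705}{2} \approx -352.5$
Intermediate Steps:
$L = - \frac{3}{2}$ ($L = - \frac{9}{6} = \left(-9\right) \frac{1}{6} = - \frac{3}{2} \approx -1.5$)
$h{\left(U,X \right)} = 5 - 4 U$
$B{\left(Q,k \right)} = 5 + k$ ($B{\left(Q,k \right)} = 5 k - \left(-5 + 4 k\right) = 5 + k$)
$- 45 \left(- \frac{37}{B{\left(L,1 \right)}} + 14\right) = - 45 \left(- \frac{37}{5 + 1} + 14\right) = - 45 \left(- \frac{37}{6} + 14\right) = \left(-45\right) \frac{47}{6} = - \frac{705}{2}$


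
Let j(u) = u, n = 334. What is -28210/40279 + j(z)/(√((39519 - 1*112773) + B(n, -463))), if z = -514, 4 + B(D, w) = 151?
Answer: -28210/40279 + 514*I*√8123/24369 ≈ -0.70037 + 1.901*I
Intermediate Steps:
B(D, w) = 147 (B(D, w) = -4 + 151 = 147)
-28210/40279 + j(z)/(√((39519 - 1*112773) + B(n, -463))) = -28210/40279 - 514/√((39519 - 1*112773) + 147) = -28210*1/40279 - 514/√((39519 - 112773) + 147) = -28210/40279 - 514/√(-73254 + 147) = -28210/40279 - 514*(-I*√8123/24369) = -28210/40279 - (-514)*I*√8123/24369 = -28210/40279 + 514*I*√8123/24369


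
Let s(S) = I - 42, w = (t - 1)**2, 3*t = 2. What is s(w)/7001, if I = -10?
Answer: -52/7001 ≈ -0.0074275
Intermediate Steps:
t = 2/3 (t = (1/3)*2 = 2/3 ≈ 0.66667)
w = 1/9 (w = (2/3 - 1)**2 = (-1/3)**2 = 1/9 ≈ 0.11111)
s(S) = -52 (s(S) = -10 - 42 = -52)
s(w)/7001 = -52/7001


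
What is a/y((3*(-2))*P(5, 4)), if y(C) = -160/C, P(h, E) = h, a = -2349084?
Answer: -1761813/4 ≈ -4.4045e+5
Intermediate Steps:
a/y((3*(-2))*P(5, 4)) = -2349084/((-160/((3*(-2))*5))) = -2349084/((-160/((-6*5)))) = -2349084/((-160/(-30))) = -2349084/((-160*(-1/30))) = -2349084/16/3 = -2349084*3/16 = -1761813/4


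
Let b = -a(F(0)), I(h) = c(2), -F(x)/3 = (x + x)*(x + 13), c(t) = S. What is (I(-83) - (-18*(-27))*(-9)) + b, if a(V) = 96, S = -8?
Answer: 4270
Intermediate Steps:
c(t) = -8
F(x) = -6*x*(13 + x) (F(x) = -3*(x + x)*(x + 13) = -3*2*x*(13 + x) = -6*x*(13 + x))
I(h) = -8
b = -96 (b = -1*96 = -96)
(I(-83) - (-18*(-27))*(-9)) + b = (-8 - (-18*(-27))*(-9)) - 96 = (-8 - 486*(-9)) - 96 = (-8 - 1*(-4374)) - 96 = (-8 + 4374) - 96 = 4366 - 96 = 4270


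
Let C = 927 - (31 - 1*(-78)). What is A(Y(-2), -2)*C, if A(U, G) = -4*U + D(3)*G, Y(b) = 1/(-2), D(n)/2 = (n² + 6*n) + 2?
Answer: -93252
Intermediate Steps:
D(n) = 4 + 2*n² + 12*n (D(n) = 2*((n² + 6*n) + 2) = 2*(2 + n² + 6*n) = 4 + 2*n² + 12*n)
Y(b) = -½
A(U, G) = -4*U + 58*G (A(U, G) = -4*U + (4 + 2*3² + 12*3)*G = -4*U + (4 + 2*9 + 36)*G = -4*U + (4 + 18 + 36)*G = -4*U + 58*G)
C = 818 (C = 927 - (31 + 78) = 927 - 1*109 = 927 - 109 = 818)
A(Y(-2), -2)*C = (-4*(-½) + 58*(-2))*818 = (2 - 116)*818 = -114*818 = -93252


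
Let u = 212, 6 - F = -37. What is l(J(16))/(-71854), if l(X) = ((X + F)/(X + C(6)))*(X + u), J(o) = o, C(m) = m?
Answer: -3363/395197 ≈ -0.0085097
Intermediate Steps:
F = 43 (F = 6 - 1*(-37) = 6 + 37 = 43)
l(X) = (43 + X)*(212 + X)/(6 + X) (l(X) = ((X + 43)/(X + 6))*(X + 212) = ((43 + X)/(6 + X))*(212 + X) = (43 + X)*(212 + X)/(6 + X))
l(J(16))/(-71854) = ((9116 + 16**2 + 255*16)/(6 + 16))/(-71854) = ((9116 + 256 + 4080)/22)*(-1/71854) = ((1/22)*13452)*(-1/71854) = (6726/11)*(-1/71854) = -3363/395197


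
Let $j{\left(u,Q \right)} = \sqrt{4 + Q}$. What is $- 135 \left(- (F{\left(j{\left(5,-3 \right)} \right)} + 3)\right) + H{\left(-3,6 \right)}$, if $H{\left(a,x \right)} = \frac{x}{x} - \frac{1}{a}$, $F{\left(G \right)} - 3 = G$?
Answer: $\frac{2839}{3} \approx 946.33$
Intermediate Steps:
$F{\left(G \right)} = 3 + G$
$H{\left(a,x \right)} = 1 - \frac{1}{a}$
$- 135 \left(- (F{\left(j{\left(5,-3 \right)} \right)} + 3)\right) + H{\left(-3,6 \right)} = - 135 \left(- (\left(3 + \sqrt{4 - 3}\right) + 3)\right) + \frac{-1 - 3}{-3} = - 135 \left(- (\left(3 + \sqrt{1}\right) + 3)\right) - - \frac{4}{3} = - 135 \left(- (\left(3 + 1\right) + 3)\right) + \frac{4}{3} = - 135 \left(- (4 + 3)\right) + \frac{4}{3} = - 135 \left(\left(-1\right) 7\right) + \frac{4}{3} = \left(-135\right) \left(-7\right) + \frac{4}{3} = 945 + \frac{4}{3} = \frac{2839}{3}$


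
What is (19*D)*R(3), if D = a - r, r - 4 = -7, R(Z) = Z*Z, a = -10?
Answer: -1197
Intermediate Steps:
R(Z) = Z**2
r = -3 (r = 4 - 7 = -3)
D = -7 (D = -10 - 1*(-3) = -10 + 3 = -7)
(19*D)*R(3) = (19*(-7))*3**2 = -133*9 = -1197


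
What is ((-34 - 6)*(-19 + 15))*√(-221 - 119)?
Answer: 320*I*√85 ≈ 2950.3*I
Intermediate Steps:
((-34 - 6)*(-19 + 15))*√(-221 - 119) = (-40*(-4))*√(-340) = 160*(2*I*√85) = 320*I*√85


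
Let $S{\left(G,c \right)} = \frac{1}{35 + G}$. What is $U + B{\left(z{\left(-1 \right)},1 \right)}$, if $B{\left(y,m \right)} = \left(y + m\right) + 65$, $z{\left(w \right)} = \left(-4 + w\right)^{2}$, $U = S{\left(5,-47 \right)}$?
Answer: $\frac{3641}{40} \approx 91.025$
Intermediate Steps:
$U = \frac{1}{40}$ ($U = \frac{1}{35 + 5} = \frac{1}{40} \approx 0.025$)
$B{\left(y,m \right)} = 65 + m + y$ ($B{\left(y,m \right)} = \left(m + y\right) + 65 = 65 + m + y$)
$U + B{\left(z{\left(-1 \right)},1 \right)} = \frac{1}{40} + \left(65 + 1 + \left(-4 - 1\right)^{2}\right) = \frac{1}{40} + \left(65 + 1 + \left(-5\right)^{2}\right) = \frac{1}{40} + \left(65 + 1 + 25\right) = \frac{1}{40} + 91 = \frac{3641}{40}$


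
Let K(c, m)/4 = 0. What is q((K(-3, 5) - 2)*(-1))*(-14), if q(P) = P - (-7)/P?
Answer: -77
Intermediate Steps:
K(c, m) = 0 (K(c, m) = 4*0 = 0)
q(P) = P + 7/P
q((K(-3, 5) - 2)*(-1))*(-14) = ((0 - 2)*(-1) + 7/(((0 - 2)*(-1))))*(-14) = (-2*(-1) + 7/((-2*(-1))))*(-14) = (2 + 7/2)*(-14) = (11/2)*(-14) = -77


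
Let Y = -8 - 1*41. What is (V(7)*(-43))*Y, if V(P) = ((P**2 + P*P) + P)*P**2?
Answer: 10840515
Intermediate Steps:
V(P) = P**2*(P + 2*P**2) (V(P) = ((P**2 + P**2) + P)*P**2 = (2*P**2 + P)*P**2 = (P + 2*P**2)*P**2 = P**2*(P + 2*P**2))
Y = -49 (Y = -8 - 41 = -49)
(V(7)*(-43))*Y = ((7**3*(1 + 2*7))*(-43))*(-49) = ((343*(1 + 14))*(-43))*(-49) = ((343*15)*(-43))*(-49) = (5145*(-43))*(-49) = -221235*(-49) = 10840515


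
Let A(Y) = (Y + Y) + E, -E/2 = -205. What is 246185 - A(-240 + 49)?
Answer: 246157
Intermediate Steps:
E = 410 (E = -2*(-205) = 410)
A(Y) = 410 + 2*Y (A(Y) = (Y + Y) + 410 = 2*Y + 410 = 410 + 2*Y)
246185 - A(-240 + 49) = 246185 - (410 + 2*(-240 + 49)) = 246185 - (410 + 2*(-191)) = 246185 - (410 - 382) = 246185 - 1*28 = 246185 - 28 = 246157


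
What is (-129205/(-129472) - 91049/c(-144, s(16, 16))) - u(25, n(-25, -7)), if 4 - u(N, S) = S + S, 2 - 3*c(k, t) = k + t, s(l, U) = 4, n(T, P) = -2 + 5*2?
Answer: -17562960493/9192512 ≈ -1910.6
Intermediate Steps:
n(T, P) = 8 (n(T, P) = -2 + 10 = 8)
c(k, t) = ⅔ - k/3 - t/3 (c(k, t) = ⅔ - (k + t)/3 = ⅔ + (-k/3 - t/3) = ⅔ - k/3 - t/3)
u(N, S) = 4 - 2*S (u(N, S) = 4 - (S + S) = 4 - 2*S)
(-129205/(-129472) - 91049/c(-144, s(16, 16))) - u(25, n(-25, -7)) = (-129205/(-129472) - 91049/(⅔ - ⅓*(-144) - ⅓*4)) - (4 - 2*8) = (-129205*(-1/129472) - 91049/(⅔ + 48 - 4/3)) - (4 - 16) = (129205/129472 - 91049/142/3) - 1*(-12) = (129205/129472 - 91049*3/142) + 12 = (129205/129472 - 273147/142) + 12 = -17673270637/9192512 + 12 = -17562960493/9192512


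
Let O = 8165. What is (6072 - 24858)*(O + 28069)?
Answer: -680691924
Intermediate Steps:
(6072 - 24858)*(O + 28069) = (6072 - 24858)*(8165 + 28069) = -18786*36234 = -680691924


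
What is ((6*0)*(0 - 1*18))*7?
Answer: 0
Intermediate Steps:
((6*0)*(0 - 1*18))*7 = (0*(0 - 18))*7 = (0*(-18))*7 = 0*7 = 0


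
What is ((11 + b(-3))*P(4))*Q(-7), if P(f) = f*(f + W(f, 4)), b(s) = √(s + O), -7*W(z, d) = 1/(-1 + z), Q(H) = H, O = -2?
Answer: -3652/3 - 332*I*√5/3 ≈ -1217.3 - 247.46*I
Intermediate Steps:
W(z, d) = -1/(7*(-1 + z))
b(s) = √(-2 + s) (b(s) = √(s - 2) = √(-2 + s))
P(f) = f*(f - 1/(-7 + 7*f))
((11 + b(-3))*P(4))*Q(-7) = ((11 + √(-2 - 3))*((⅐)*4*(-1 + 7*4*(-1 + 4))/(-1 + 4)))*(-7) = ((11 + √(-5))*((⅐)*4*(-1 + 7*4*3)/3))*(-7) = ((11 + I*√5)*((⅐)*4*(⅓)*(-1 + 84)))*(-7) = ((11 + I*√5)*((⅐)*4*(⅓)*83))*(-7) = ((11 + I*√5)*(332/21))*(-7) = (3652/21 + 332*I*√5/21)*(-7) = -3652/3 - 332*I*√5/3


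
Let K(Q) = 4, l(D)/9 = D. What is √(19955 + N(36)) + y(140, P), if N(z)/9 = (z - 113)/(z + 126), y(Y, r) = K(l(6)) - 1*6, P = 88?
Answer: -2 + √718226/6 ≈ 139.25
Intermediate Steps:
l(D) = 9*D
y(Y, r) = -2 (y(Y, r) = 4 - 1*6 = 4 - 6 = -2)
N(z) = 9*(-113 + z)/(126 + z) (N(z) = 9*((z - 113)/(z + 126)) = 9*((-113 + z)/(126 + z)) = 9*(-113 + z)/(126 + z))
√(19955 + N(36)) + y(140, P) = √(19955 + 9*(-113 + 36)/(126 + 36)) - 2 = √(19955 + 9*(-77)/162) - 2 = √(19955 + 9*(1/162)*(-77)) - 2 = √(19955 - 77/18) - 2 = √(359113/18) - 2 = √718226/6 - 2 = -2 + √718226/6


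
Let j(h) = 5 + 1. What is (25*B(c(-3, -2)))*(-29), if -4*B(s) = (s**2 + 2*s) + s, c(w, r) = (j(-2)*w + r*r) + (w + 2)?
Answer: 32625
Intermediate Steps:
j(h) = 6
c(w, r) = 2 + r**2 + 7*w (c(w, r) = (6*w + r*r) + (w + 2) = (6*w + r**2) + (2 + w) = (r**2 + 6*w) + (2 + w) = 2 + r**2 + 7*w)
B(s) = -3*s/4 - s**2/4 (B(s) = -((s**2 + 2*s) + s)/4 = -(s**2 + 3*s)/4 = -3*s/4 - s**2/4)
(25*B(c(-3, -2)))*(-29) = (25*(-(2 + (-2)**2 + 7*(-3))*(3 + (2 + (-2)**2 + 7*(-3)))/4))*(-29) = (25*(-(2 + 4 - 21)*(3 + (2 + 4 - 21))/4))*(-29) = (25*(-1/4*(-15)*(3 - 15)))*(-29) = (25*(-1/4*(-15)*(-12)))*(-29) = (25*(-45))*(-29) = -1125*(-29) = 32625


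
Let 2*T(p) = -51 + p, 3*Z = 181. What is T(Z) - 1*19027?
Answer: -57067/3 ≈ -19022.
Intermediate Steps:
Z = 181/3 (Z = (⅓)*181 = 181/3 ≈ 60.333)
T(p) = -51/2 + p/2 (T(p) = (-51 + p)/2 = -51/2 + p/2)
T(Z) - 1*19027 = (-51/2 + (½)*(181/3)) - 1*19027 = (-51/2 + 181/6) - 19027 = 14/3 - 19027 = -57067/3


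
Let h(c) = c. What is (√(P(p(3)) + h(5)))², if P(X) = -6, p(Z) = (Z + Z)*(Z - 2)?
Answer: -1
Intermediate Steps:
p(Z) = 2*Z*(-2 + Z) (p(Z) = (2*Z)*(-2 + Z) = 2*Z*(-2 + Z))
(√(P(p(3)) + h(5)))² = (√(-6 + 5))² = (√(-1))² = I² = -1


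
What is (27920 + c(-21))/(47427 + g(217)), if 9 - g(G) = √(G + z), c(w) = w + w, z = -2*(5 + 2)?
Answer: 1322420808/2250173893 + 27878*√203/2250173893 ≈ 0.58787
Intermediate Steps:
z = -14 (z = -2*7 = -14)
c(w) = 2*w
g(G) = 9 - √(-14 + G) (g(G) = 9 - √(G - 14) = 9 - √(-14 + G))
(27920 + c(-21))/(47427 + g(217)) = (27920 + 2*(-21))/(47427 + (9 - √(-14 + 217))) = (27920 - 42)/(47427 + (9 - √203)) = 27878/(47436 - √203)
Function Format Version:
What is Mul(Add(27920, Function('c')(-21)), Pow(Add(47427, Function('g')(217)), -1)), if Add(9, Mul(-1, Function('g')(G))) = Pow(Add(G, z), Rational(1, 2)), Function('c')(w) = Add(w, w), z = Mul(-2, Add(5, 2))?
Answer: Add(Rational(1322420808, 2250173893), Mul(Rational(27878, 2250173893), Pow(203, Rational(1, 2)))) ≈ 0.58787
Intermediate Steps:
z = -14 (z = Mul(-2, 7) = -14)
Function('c')(w) = Mul(2, w)
Function('g')(G) = Add(9, Mul(-1, Pow(Add(-14, G), Rational(1, 2)))) (Function('g')(G) = Add(9, Mul(-1, Pow(Add(G, -14), Rational(1, 2)))) = Add(9, Mul(-1, Pow(Add(-14, G), Rational(1, 2)))))
Mul(Add(27920, Function('c')(-21)), Pow(Add(47427, Function('g')(217)), -1)) = Mul(Add(27920, Mul(2, -21)), Pow(Add(47427, Add(9, Mul(-1, Pow(Add(-14, 217), Rational(1, 2))))), -1)) = Mul(Add(27920, -42), Pow(Add(47427, Add(9, Mul(-1, Pow(203, Rational(1, 2))))), -1)) = Mul(27878, Pow(Add(47436, Mul(-1, Pow(203, Rational(1, 2)))), -1))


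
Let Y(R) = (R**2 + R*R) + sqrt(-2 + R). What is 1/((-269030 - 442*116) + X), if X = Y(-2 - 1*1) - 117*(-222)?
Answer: -58862/17323675221 - I*sqrt(5)/86618376105 ≈ -3.3978e-6 - 2.5815e-11*I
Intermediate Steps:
Y(R) = sqrt(-2 + R) + 2*R**2 (Y(R) = (R**2 + R**2) + sqrt(-2 + R) = 2*R**2 + sqrt(-2 + R) = sqrt(-2 + R) + 2*R**2)
X = 25992 + I*sqrt(5) (X = (sqrt(-2 + (-2 - 1*1)) + 2*(-2 - 1*1)**2) - 117*(-222) = (sqrt(-2 + (-2 - 1)) + 2*(-2 - 1)**2) + 25974 = (sqrt(-2 - 3) + 2*(-3)**2) + 25974 = (sqrt(-5) + 2*9) + 25974 = (I*sqrt(5) + 18) + 25974 = (18 + I*sqrt(5)) + 25974 = 25992 + I*sqrt(5) ≈ 25992.0 + 2.2361*I)
1/((-269030 - 442*116) + X) = 1/((-269030 - 442*116) + (25992 + I*sqrt(5))) = 1/((-269030 - 51272) + (25992 + I*sqrt(5))) = 1/(-320302 + (25992 + I*sqrt(5))) = 1/(-294310 + I*sqrt(5))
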